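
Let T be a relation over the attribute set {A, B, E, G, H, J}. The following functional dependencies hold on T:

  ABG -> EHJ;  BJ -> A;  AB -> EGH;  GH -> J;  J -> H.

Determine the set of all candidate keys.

{A, B}; {B, J}; {B, G, H}

{A, B}⁺: AB→EGH adds E, G, H; GH→J adds J → {A, B, E, G, H, J}. Minimal: {B}⁺ = {B}; {A}⁺ = {A} — none reach the full schema.
{B, J}⁺: BJ→A adds A; AB→EGH adds E, G, H → {A, B, E, G, H, J}. Minimal: {J}⁺ = {H, J}; {B}⁺ = {B} — none reach the full schema.
{B, G, H}⁺: GH→J adds J; BJ→A adds A; AB→EGH adds E → {A, B, E, G, H, J}. Minimal: {G, H}⁺ = {G, H, J}; {B, H}⁺ = {B, H}; {B, G}⁺ = {B, G} — none reach the full schema.
Any other superkey contains one of these as a subset, so there are no further candidate keys.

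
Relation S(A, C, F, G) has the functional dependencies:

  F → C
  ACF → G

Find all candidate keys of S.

Attributes A, F never appear on any right-hand side, so every candidate key must contain {A, F}.
{A, F}⁺ = {A, C, F, G}, which is all of the schema, so {A, F} is the only candidate key.

{A, F}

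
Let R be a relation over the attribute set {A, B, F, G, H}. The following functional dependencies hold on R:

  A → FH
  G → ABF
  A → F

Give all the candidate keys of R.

Attribute G never appears on the right-hand side of any dependency, so G must belong to every candidate key.
{G}⁺ = {A, B, F, G, H}, which is all of the schema, so {G} is the only candidate key.

(G)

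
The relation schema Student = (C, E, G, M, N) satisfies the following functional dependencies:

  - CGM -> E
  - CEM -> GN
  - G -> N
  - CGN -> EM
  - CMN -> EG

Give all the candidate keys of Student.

{C, G}, {C, E, M}, {C, M, N}

Attribute C never appears on the right-hand side of any dependency, so C must belong to every candidate key.
{C}⁺ = {C}, which is not all of the schema, so we must add further attributes.
{C, G}⁺: G→N adds N; CGN→EM adds E, M → {C, E, G, M, N}. Minimal: {G}⁺ = {G, N}; {C}⁺ = {C} — none reach the full schema.
{C, E, M}⁺: CEM→GN adds G, N → {C, E, G, M, N}. Minimal: {E, M}⁺ = {E, M}; {C, M}⁺ = {C, M}; {C, E}⁺ = {C, E} — none reach the full schema.
{C, M, N}⁺: CMN→EG adds E, G → {C, E, G, M, N}. Minimal: {M, N}⁺ = {M, N}; {C, N}⁺ = {C, N}; {C, M}⁺ = {C, M} — none reach the full schema.
Any other superkey contains one of these as a subset, so there are no further candidate keys.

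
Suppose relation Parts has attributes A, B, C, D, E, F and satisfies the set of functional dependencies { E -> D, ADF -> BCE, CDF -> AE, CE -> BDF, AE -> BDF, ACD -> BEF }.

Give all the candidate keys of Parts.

{A, E}⁺: E→D adds D; AE→BDF adds B, F; ADF→BCE adds C → {A, B, C, D, E, F}. Minimal: {E}⁺ = {D, E}; {A}⁺ = {A} — none reach the full schema.
{C, E}⁺: E→D adds D; CE→BDF adds B, F; CDF→AE adds A → {A, B, C, D, E, F}. Minimal: {E}⁺ = {D, E}; {C}⁺ = {C} — none reach the full schema.
{A, C, D}⁺: ACD→BEF adds B, E, F → {A, B, C, D, E, F}. Minimal: {C, D}⁺ = {C, D}; {A, D}⁺ = {A, D}; {A, C}⁺ = {A, C} — none reach the full schema.
{A, D, F}⁺: ADF→BCE adds B, C, E → {A, B, C, D, E, F}. Minimal: {D, F}⁺ = {D, F}; {A, F}⁺ = {A, F}; {A, D}⁺ = {A, D} — none reach the full schema.
{C, D, F}⁺: CDF→AE adds A, E; CE→BDF adds B → {A, B, C, D, E, F}. Minimal: {D, F}⁺ = {D, F}; {C, F}⁺ = {C, F}; {C, D}⁺ = {C, D} — none reach the full schema.
Any other superkey contains one of these as a subset, so there are no further candidate keys.

AE; CE; ACD; ADF; CDF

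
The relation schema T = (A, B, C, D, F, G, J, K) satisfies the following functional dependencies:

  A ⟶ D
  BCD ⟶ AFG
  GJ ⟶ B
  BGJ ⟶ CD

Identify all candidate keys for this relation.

(G, J, K), (A, B, C, J, K), (B, C, D, J, K)

Attributes J, K never appear on any right-hand side, so every candidate key must contain {J, K}.
{J, K}⁺ = {J, K}, which is not all of the schema, so we must add further attributes.
{G, J, K}⁺: GJ→B adds B; BGJ→CD adds C, D; BCD→AFG adds A, F → {A, B, C, D, F, G, J, K}. Minimal: {J, K}⁺ = {J, K}; {G, K}⁺ = {G, K}; {G, J}⁺ = {A, B, C, D, F, G, J} — none reach the full schema.
{A, B, C, J, K}⁺: A→D adds D; BCD→AFG adds F, G → {A, B, C, D, F, G, J, K}. Minimal: {B, C, J, K}⁺ = {B, C, J, K}; {A, C, J, K}⁺ = {A, C, D, J, K}; {A, B, J, K}⁺ = {A, B, D, J, K}; … — none reach the full schema.
{B, C, D, J, K}⁺: BCD→AFG adds A, F, G → {A, B, C, D, F, G, J, K}. Minimal: {C, D, J, K}⁺ = {C, D, J, K}; {B, D, J, K}⁺ = {B, D, J, K}; {B, C, J, K}⁺ = {B, C, J, K}; … — none reach the full schema.
Any other superkey contains one of these as a subset, so there are no further candidate keys.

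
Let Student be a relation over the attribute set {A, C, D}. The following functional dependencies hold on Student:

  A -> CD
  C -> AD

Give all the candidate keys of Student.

{A}; {C}

{A}⁺: A→CD adds C, D → {A, C, D}.
{C}⁺: C→AD adds A, D → {A, C, D}.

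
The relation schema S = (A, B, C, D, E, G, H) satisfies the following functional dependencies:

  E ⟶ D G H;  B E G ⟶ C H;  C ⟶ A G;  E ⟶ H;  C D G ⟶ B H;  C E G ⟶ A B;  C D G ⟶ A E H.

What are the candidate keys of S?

{B, E}⁺: E→DGH adds D, G, H; BEG→CH adds C; C→AG adds A → {A, B, C, D, E, G, H}. Minimal: {E}⁺ = {D, E, G, H}; {B}⁺ = {B} — none reach the full schema.
{C, D}⁺: C→AG adds A, G; CDG→BH adds B, H; CDG→AEH adds E → {A, B, C, D, E, G, H}. Minimal: {D}⁺ = {D}; {C}⁺ = {A, C, G} — none reach the full schema.
{C, E}⁺: E→DGH adds D, G, H; C→AG adds A; CDG→BH adds B → {A, B, C, D, E, G, H}. Minimal: {E}⁺ = {D, E, G, H}; {C}⁺ = {A, C, G} — none reach the full schema.

(B, E), (C, D), (C, E)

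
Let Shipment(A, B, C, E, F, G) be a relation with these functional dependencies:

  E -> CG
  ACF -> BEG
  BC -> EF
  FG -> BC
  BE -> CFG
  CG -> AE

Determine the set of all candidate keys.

{B, C}⁺: BC→EF adds E, F; BE→CFG adds G; CG→AE adds A → {A, B, C, E, F, G}. Minimal: {C}⁺ = {C}; {B}⁺ = {B} — none reach the full schema.
{B, E}⁺: E→CG adds C, G; BC→EF adds F; CG→AE adds A → {A, B, C, E, F, G}. Minimal: {E}⁺ = {A, C, E, G}; {B}⁺ = {B} — none reach the full schema.
{E, F}⁺: E→CG adds C, G; FG→BC adds B; CG→AE adds A → {A, B, C, E, F, G}. Minimal: {F}⁺ = {F}; {E}⁺ = {A, C, E, G} — none reach the full schema.
{F, G}⁺: FG→BC adds B, C; CG→AE adds A, E → {A, B, C, E, F, G}. Minimal: {G}⁺ = {G}; {F}⁺ = {F} — none reach the full schema.
{A, C, F}⁺: ACF→BEG adds B, E, G → {A, B, C, E, F, G}. Minimal: {C, F}⁺ = {C, F}; {A, F}⁺ = {A, F}; {A, C}⁺ = {A, C} — none reach the full schema.
Any other superkey contains one of these as a subset, so there are no further candidate keys.

BC, BE, EF, FG, ACF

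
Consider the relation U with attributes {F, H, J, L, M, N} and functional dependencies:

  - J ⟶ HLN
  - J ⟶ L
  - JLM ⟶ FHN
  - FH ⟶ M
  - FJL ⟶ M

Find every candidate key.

FJ, JM

Attribute J never appears on the right-hand side of any dependency, so J must belong to every candidate key.
{J}⁺ = {H, J, L, N}, which is not all of the schema, so we must add further attributes.
{F, J}⁺: J→HLN adds H, L, N; FH→M adds M → {F, H, J, L, M, N}. Minimal: {J}⁺ = {H, J, L, N}; {F}⁺ = {F} — none reach the full schema.
{J, M}⁺: J→HLN adds H, L, N; JLM→FHN adds F → {F, H, J, L, M, N}. Minimal: {M}⁺ = {M}; {J}⁺ = {H, J, L, N} — none reach the full schema.
Any other superkey contains one of these as a subset, so there are no further candidate keys.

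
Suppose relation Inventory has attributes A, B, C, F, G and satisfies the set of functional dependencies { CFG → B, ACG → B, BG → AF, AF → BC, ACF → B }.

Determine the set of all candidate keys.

{B, G}⁺: BG→AF adds A, F; AF→BC adds C → {A, B, C, F, G}. Minimal: {G}⁺ = {G}; {B}⁺ = {B} — none reach the full schema.
{A, C, G}⁺: ACG→B adds B; BG→AF adds F → {A, B, C, F, G}. Minimal: {C, G}⁺ = {C, G}; {A, G}⁺ = {A, G}; {A, C}⁺ = {A, C} — none reach the full schema.
{A, F, G}⁺: AF→BC adds B, C → {A, B, C, F, G}. Minimal: {F, G}⁺ = {F, G}; {A, G}⁺ = {A, G}; {A, F}⁺ = {A, B, C, F} — none reach the full schema.
{C, F, G}⁺: CFG→B adds B; BG→AF adds A → {A, B, C, F, G}. Minimal: {F, G}⁺ = {F, G}; {C, G}⁺ = {C, G}; {C, F}⁺ = {C, F} — none reach the full schema.

BG, ACG, AFG, CFG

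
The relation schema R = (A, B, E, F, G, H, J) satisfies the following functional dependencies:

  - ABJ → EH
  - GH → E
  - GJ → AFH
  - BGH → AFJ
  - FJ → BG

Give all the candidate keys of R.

{F, J}; {G, J}; {B, G, H}

{F, J}⁺: FJ→BG adds B, G; GJ→AFH adds A, H; ABJ→EH adds E → {A, B, E, F, G, H, J}. Minimal: {J}⁺ = {J}; {F}⁺ = {F} — none reach the full schema.
{G, J}⁺: GJ→AFH adds A, F, H; FJ→BG adds B; ABJ→EH adds E → {A, B, E, F, G, H, J}. Minimal: {J}⁺ = {J}; {G}⁺ = {G} — none reach the full schema.
{B, G, H}⁺: GH→E adds E; BGH→AFJ adds A, F, J → {A, B, E, F, G, H, J}. Minimal: {G, H}⁺ = {E, G, H}; {B, H}⁺ = {B, H}; {B, G}⁺ = {B, G} — none reach the full schema.
Any other superkey contains one of these as a subset, so there are no further candidate keys.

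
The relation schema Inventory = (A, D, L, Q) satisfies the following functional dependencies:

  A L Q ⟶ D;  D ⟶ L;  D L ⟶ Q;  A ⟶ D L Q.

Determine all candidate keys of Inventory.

Attribute A never appears on the right-hand side of any dependency, so A must belong to every candidate key.
{A}⁺ = {A, D, L, Q}, which is all of the schema, so {A} is the only candidate key.

{A}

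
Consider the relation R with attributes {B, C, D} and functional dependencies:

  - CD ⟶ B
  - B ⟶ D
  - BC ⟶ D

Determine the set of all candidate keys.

{B, C}, {C, D}

Attribute C never appears on the right-hand side of any dependency, so C must belong to every candidate key.
{C}⁺ = {C}, which is not all of the schema, so we must add further attributes.
{B, C}⁺: B→D adds D → {B, C, D}.
{C, D}⁺: CD→B adds B → {B, C, D}.
Any other superkey contains one of these as a subset, so there are no further candidate keys.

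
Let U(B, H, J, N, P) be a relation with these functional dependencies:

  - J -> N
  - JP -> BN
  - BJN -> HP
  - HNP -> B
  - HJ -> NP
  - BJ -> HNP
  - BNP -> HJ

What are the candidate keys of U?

{B, J}⁺: J→N adds N; BJN→HP adds H, P → {B, H, J, N, P}.
{H, J}⁺: J→N adds N; HJ→NP adds P; JP→BN adds B → {B, H, J, N, P}.
{J, P}⁺: J→N adds N; JP→BN adds B; BJN→HP adds H → {B, H, J, N, P}.
{B, N, P}⁺: BNP→HJ adds H, J → {B, H, J, N, P}.
{H, N, P}⁺: HNP→B adds B; BNP→HJ adds J → {B, H, J, N, P}.
Any other superkey contains one of these as a subset, so there are no further candidate keys.

(B, J), (H, J), (J, P), (B, N, P), (H, N, P)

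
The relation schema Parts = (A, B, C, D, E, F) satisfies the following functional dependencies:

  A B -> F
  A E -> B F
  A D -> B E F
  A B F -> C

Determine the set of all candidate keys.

AD

Attributes A, D never appear on any right-hand side, so every candidate key must contain {A, D}.
{A, D}⁺ = {A, B, C, D, E, F}, which is all of the schema, so {A, D} is the only candidate key.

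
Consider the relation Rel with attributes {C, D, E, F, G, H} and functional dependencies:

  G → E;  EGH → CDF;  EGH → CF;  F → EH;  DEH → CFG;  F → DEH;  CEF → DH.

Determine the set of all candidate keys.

{F}, {G, H}, {D, E, H}

{F}⁺: F→EH adds E, H; F→DEH adds D; DEH→CFG adds C, G → {C, D, E, F, G, H}.
{G, H}⁺: G→E adds E; EGH→CDF adds C, D, F → {C, D, E, F, G, H}.
{D, E, H}⁺: DEH→CFG adds C, F, G → {C, D, E, F, G, H}.
Any other superkey contains one of these as a subset, so there are no further candidate keys.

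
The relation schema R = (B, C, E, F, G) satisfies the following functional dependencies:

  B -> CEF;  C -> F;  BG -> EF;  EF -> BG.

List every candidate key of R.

{B}, {C, E}, {E, F}

{B}⁺: B→CEF adds C, E, F; EF→BG adds G → {B, C, E, F, G}.
{C, E}⁺: C→F adds F; EF→BG adds B, G → {B, C, E, F, G}. Minimal: {E}⁺ = {E}; {C}⁺ = {C, F} — none reach the full schema.
{E, F}⁺: EF→BG adds B, G; B→CEF adds C → {B, C, E, F, G}. Minimal: {F}⁺ = {F}; {E}⁺ = {E} — none reach the full schema.
Any other superkey contains one of these as a subset, so there are no further candidate keys.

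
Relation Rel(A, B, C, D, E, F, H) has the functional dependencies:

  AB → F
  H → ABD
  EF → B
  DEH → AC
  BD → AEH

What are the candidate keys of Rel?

{H}; {B, D}; {D, E, F}

{H}⁺: H→ABD adds A, B, D; BD→AEH adds E; AB→F adds F; DEH→AC adds C → {A, B, C, D, E, F, H}.
{B, D}⁺: BD→AEH adds A, E, H; AB→F adds F; DEH→AC adds C → {A, B, C, D, E, F, H}.
{D, E, F}⁺: EF→B adds B; BD→AEH adds A, H; DEH→AC adds C → {A, B, C, D, E, F, H}.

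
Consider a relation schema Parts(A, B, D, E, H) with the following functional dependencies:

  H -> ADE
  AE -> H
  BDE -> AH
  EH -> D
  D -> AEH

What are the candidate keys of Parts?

(B, D); (B, H); (A, B, E)

{B, D}⁺: D→AEH adds A, E, H → {A, B, D, E, H}.
{B, H}⁺: H→ADE adds A, D, E → {A, B, D, E, H}.
{A, B, E}⁺: AE→H adds H; EH→D adds D → {A, B, D, E, H}.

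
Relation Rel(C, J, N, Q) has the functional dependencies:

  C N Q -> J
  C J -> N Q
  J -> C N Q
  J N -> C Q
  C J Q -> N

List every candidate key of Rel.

{J}⁺: J→CNQ adds C, N, Q → {C, J, N, Q}.
{C, N, Q}⁺: CNQ→J adds J → {C, J, N, Q}. Minimal: {N, Q}⁺ = {N, Q}; {C, Q}⁺ = {C, Q}; {C, N}⁺ = {C, N} — none reach the full schema.

(J), (C, N, Q)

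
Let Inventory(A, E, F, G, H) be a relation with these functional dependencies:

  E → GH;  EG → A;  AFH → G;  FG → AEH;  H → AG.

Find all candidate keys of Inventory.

{E, F}⁺: E→GH adds G, H; EG→A adds A → {A, E, F, G, H}. Minimal: {F}⁺ = {F}; {E}⁺ = {A, E, G, H} — none reach the full schema.
{F, G}⁺: FG→AEH adds A, E, H → {A, E, F, G, H}. Minimal: {G}⁺ = {G}; {F}⁺ = {F} — none reach the full schema.
{F, H}⁺: H→AG adds A, G; FG→AEH adds E → {A, E, F, G, H}. Minimal: {H}⁺ = {A, G, H}; {F}⁺ = {F} — none reach the full schema.
Any other superkey contains one of these as a subset, so there are no further candidate keys.

{E, F}, {F, G}, {F, H}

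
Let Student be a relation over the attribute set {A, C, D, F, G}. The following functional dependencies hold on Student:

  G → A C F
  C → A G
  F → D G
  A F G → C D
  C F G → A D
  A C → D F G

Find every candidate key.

{C}⁺: C→AG adds A, G; AC→DFG adds D, F → {A, C, D, F, G}.
{F}⁺: F→DG adds D, G; G→ACF adds A, C → {A, C, D, F, G}.
{G}⁺: G→ACF adds A, C, F; F→DG adds D → {A, C, D, F, G}.

C, F, G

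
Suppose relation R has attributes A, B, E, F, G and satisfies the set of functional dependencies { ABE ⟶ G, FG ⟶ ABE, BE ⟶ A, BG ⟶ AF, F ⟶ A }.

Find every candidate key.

{B, E}; {B, G}; {F, G}

{B, E}⁺: BE→A adds A; ABE→G adds G; BG→AF adds F → {A, B, E, F, G}. Minimal: {E}⁺ = {E}; {B}⁺ = {B} — none reach the full schema.
{B, G}⁺: BG→AF adds A, F; FG→ABE adds E → {A, B, E, F, G}. Minimal: {G}⁺ = {G}; {B}⁺ = {B} — none reach the full schema.
{F, G}⁺: FG→ABE adds A, B, E → {A, B, E, F, G}. Minimal: {G}⁺ = {G}; {F}⁺ = {A, F} — none reach the full schema.
Any other superkey contains one of these as a subset, so there are no further candidate keys.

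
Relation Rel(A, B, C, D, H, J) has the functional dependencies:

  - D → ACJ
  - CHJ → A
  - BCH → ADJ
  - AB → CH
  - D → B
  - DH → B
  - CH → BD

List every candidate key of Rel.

D, AB, CH

{D}⁺: D→ACJ adds A, C, J; D→B adds B; AB→CH adds H → {A, B, C, D, H, J}.
{A, B}⁺: AB→CH adds C, H; CH→BD adds D; D→ACJ adds J → {A, B, C, D, H, J}. Minimal: {B}⁺ = {B}; {A}⁺ = {A} — none reach the full schema.
{C, H}⁺: CH→BD adds B, D; D→ACJ adds A, J → {A, B, C, D, H, J}. Minimal: {H}⁺ = {H}; {C}⁺ = {C} — none reach the full schema.
Any other superkey contains one of these as a subset, so there are no further candidate keys.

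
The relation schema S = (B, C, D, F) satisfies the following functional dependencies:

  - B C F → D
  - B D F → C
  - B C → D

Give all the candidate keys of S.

Attributes B, F never appear on any right-hand side, so every candidate key must contain {B, F}.
{B, F}⁺ = {B, F}, which is not all of the schema, so we must add further attributes.
{B, C, F}⁺: BCF→D adds D → {B, C, D, F}. Minimal: {C, F}⁺ = {C, F}; {B, F}⁺ = {B, F}; {B, C}⁺ = {B, C, D} — none reach the full schema.
{B, D, F}⁺: BDF→C adds C → {B, C, D, F}. Minimal: {D, F}⁺ = {D, F}; {B, F}⁺ = {B, F}; {B, D}⁺ = {B, D} — none reach the full schema.

{B, C, F}, {B, D, F}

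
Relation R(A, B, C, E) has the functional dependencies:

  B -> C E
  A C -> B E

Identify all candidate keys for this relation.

(A, B), (A, C)

Attribute A never appears on the right-hand side of any dependency, so A must belong to every candidate key.
{A}⁺ = {A}, which is not all of the schema, so we must add further attributes.
{A, B}⁺: B→CE adds C, E → {A, B, C, E}. Minimal: {B}⁺ = {B, C, E}; {A}⁺ = {A} — none reach the full schema.
{A, C}⁺: AC→BE adds B, E → {A, B, C, E}. Minimal: {C}⁺ = {C}; {A}⁺ = {A} — none reach the full schema.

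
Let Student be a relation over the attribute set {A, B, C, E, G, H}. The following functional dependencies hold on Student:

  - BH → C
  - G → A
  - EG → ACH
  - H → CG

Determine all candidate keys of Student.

Attributes B, E never appear on any right-hand side, so every candidate key must contain {B, E}.
{B, E}⁺ = {B, E}, which is not all of the schema, so we must add further attributes.
{B, E, G}⁺: G→A adds A; EG→ACH adds C, H → {A, B, C, E, G, H}. Minimal: {E, G}⁺ = {A, C, E, G, H}; {B, G}⁺ = {A, B, G}; {B, E}⁺ = {B, E} — none reach the full schema.
{B, E, H}⁺: BH→C adds C; H→CG adds G; G→A adds A → {A, B, C, E, G, H}. Minimal: {E, H}⁺ = {A, C, E, G, H}; {B, H}⁺ = {A, B, C, G, H}; {B, E}⁺ = {B, E} — none reach the full schema.

{B, E, G}, {B, E, H}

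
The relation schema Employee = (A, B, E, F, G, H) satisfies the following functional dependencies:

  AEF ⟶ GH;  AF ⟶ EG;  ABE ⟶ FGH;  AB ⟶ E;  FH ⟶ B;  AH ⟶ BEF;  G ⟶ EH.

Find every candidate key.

{A, B}⁺: AB→E adds E; ABE→FGH adds F, G, H → {A, B, E, F, G, H}. Minimal: {B}⁺ = {B}; {A}⁺ = {A} — none reach the full schema.
{A, F}⁺: AF→EG adds E, G; G→EH adds H; FH→B adds B → {A, B, E, F, G, H}. Minimal: {F}⁺ = {F}; {A}⁺ = {A} — none reach the full schema.
{A, G}⁺: G→EH adds E, H; AH→BEF adds B, F → {A, B, E, F, G, H}. Minimal: {G}⁺ = {E, G, H}; {A}⁺ = {A} — none reach the full schema.
{A, H}⁺: AH→BEF adds B, E, F; AEF→GH adds G → {A, B, E, F, G, H}. Minimal: {H}⁺ = {H}; {A}⁺ = {A} — none reach the full schema.
Any other superkey contains one of these as a subset, so there are no further candidate keys.

(A, B); (A, F); (A, G); (A, H)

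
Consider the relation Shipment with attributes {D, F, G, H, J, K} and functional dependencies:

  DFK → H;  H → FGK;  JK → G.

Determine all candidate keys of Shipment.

Attributes D, J never appear on any right-hand side, so every candidate key must contain {D, J}.
{D, J}⁺ = {D, J}, which is not all of the schema, so we must add further attributes.
{D, H, J}⁺: H→FGK adds F, G, K → {D, F, G, H, J, K}. Minimal: {H, J}⁺ = {F, G, H, J, K}; {D, J}⁺ = {D, J}; {D, H}⁺ = {D, F, G, H, K} — none reach the full schema.
{D, F, J, K}⁺: DFK→H adds H; H→FGK adds G → {D, F, G, H, J, K}. Minimal: {F, J, K}⁺ = {F, G, J, K}; {D, J, K}⁺ = {D, G, J, K}; {D, F, K}⁺ = {D, F, G, H, K}; … — none reach the full schema.

(D, H, J), (D, F, J, K)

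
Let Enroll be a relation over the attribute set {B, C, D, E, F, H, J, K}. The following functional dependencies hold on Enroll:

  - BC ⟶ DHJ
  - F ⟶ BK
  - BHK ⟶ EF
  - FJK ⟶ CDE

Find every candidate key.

{C, F}⁺: F→BK adds B, K; BC→DHJ adds D, H, J; BHK→EF adds E → {B, C, D, E, F, H, J, K}. Minimal: {F}⁺ = {B, F, K}; {C}⁺ = {C} — none reach the full schema.
{F, J}⁺: F→BK adds B, K; FJK→CDE adds C, D, E; BC→DHJ adds H → {B, C, D, E, F, H, J, K}. Minimal: {J}⁺ = {J}; {F}⁺ = {B, F, K} — none reach the full schema.
{B, C, K}⁺: BC→DHJ adds D, H, J; BHK→EF adds E, F → {B, C, D, E, F, H, J, K}. Minimal: {C, K}⁺ = {C, K}; {B, K}⁺ = {B, K}; {B, C}⁺ = {B, C, D, H, J} — none reach the full schema.
{B, H, J, K}⁺: BHK→EF adds E, F; FJK→CDE adds C, D → {B, C, D, E, F, H, J, K}. Minimal: {H, J, K}⁺ = {H, J, K}; {B, J, K}⁺ = {B, J, K}; {B, H, K}⁺ = {B, E, F, H, K}; … — none reach the full schema.
Any other superkey contains one of these as a subset, so there are no further candidate keys.

{C, F}, {F, J}, {B, C, K}, {B, H, J, K}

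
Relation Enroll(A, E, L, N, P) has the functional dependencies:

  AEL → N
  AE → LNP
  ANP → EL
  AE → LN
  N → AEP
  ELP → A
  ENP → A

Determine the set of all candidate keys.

(N), (A, E), (E, L, P)

{N}⁺: N→AEP adds A, E, P; AE→LNP adds L → {A, E, L, N, P}.
{A, E}⁺: AE→LNP adds L, N, P → {A, E, L, N, P}. Minimal: {E}⁺ = {E}; {A}⁺ = {A} — none reach the full schema.
{E, L, P}⁺: ELP→A adds A; AEL→N adds N → {A, E, L, N, P}. Minimal: {L, P}⁺ = {L, P}; {E, P}⁺ = {E, P}; {E, L}⁺ = {E, L} — none reach the full schema.
Any other superkey contains one of these as a subset, so there are no further candidate keys.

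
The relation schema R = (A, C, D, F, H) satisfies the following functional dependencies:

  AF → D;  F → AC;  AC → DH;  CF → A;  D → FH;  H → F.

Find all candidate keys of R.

{D}⁺: D→FH adds F, H; F→AC adds A, C → {A, C, D, F, H}.
{F}⁺: F→AC adds A, C; AC→DH adds D, H → {A, C, D, F, H}.
{H}⁺: H→F adds F; F→AC adds A, C; AC→DH adds D → {A, C, D, F, H}.
{A, C}⁺: AC→DH adds D, H; D→FH adds F → {A, C, D, F, H}. Minimal: {C}⁺ = {C}; {A}⁺ = {A} — none reach the full schema.

{D}, {F}, {H}, {A, C}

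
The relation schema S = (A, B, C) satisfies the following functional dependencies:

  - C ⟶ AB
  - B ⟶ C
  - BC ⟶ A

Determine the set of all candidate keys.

{B}⁺: B→C adds C; BC→A adds A → {A, B, C}.
{C}⁺: C→AB adds A, B → {A, B, C}.
Any other superkey contains one of these as a subset, so there are no further candidate keys.

{B}, {C}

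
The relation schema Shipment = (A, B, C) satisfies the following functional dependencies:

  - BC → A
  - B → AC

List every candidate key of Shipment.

(B)

Attribute B never appears on the right-hand side of any dependency, so B must belong to every candidate key.
{B}⁺ = {A, B, C}, which is all of the schema, so {B} is the only candidate key.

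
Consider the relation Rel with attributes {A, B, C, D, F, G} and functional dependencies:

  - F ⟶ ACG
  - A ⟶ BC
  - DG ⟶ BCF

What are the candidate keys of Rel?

{D, F}, {D, G}

{D, F}⁺: F→ACG adds A, C, G; A→BC adds B → {A, B, C, D, F, G}.
{D, G}⁺: DG→BCF adds B, C, F; F→ACG adds A → {A, B, C, D, F, G}.
Any other superkey contains one of these as a subset, so there are no further candidate keys.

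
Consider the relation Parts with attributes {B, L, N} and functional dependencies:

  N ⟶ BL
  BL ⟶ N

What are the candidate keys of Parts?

{N}⁺: N→BL adds B, L → {B, L, N}.
{B, L}⁺: BL→N adds N → {B, L, N}. Minimal: {L}⁺ = {L}; {B}⁺ = {B} — none reach the full schema.

{N}, {B, L}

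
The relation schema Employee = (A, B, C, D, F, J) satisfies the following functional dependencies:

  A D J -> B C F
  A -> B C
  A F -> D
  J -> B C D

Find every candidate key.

{A, J}⁺: A→BC adds B, C; J→BCD adds D; ADJ→BCF adds F → {A, B, C, D, F, J}. Minimal: {J}⁺ = {B, C, D, J}; {A}⁺ = {A, B, C} — none reach the full schema.
No other minimal superkey exists.

AJ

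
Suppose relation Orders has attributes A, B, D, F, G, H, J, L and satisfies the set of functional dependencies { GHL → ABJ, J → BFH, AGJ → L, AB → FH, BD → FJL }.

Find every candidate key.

{B, D, G}; {D, G, J}; {D, G, H, L}

Attributes D, G never appear on any right-hand side, so every candidate key must contain {D, G}.
{D, G}⁺ = {D, G}, which is not all of the schema, so we must add further attributes.
{B, D, G}⁺: BD→FJL adds F, J, L; J→BFH adds H; GHL→ABJ adds A → {A, B, D, F, G, H, J, L}. Minimal: {D, G}⁺ = {D, G}; {B, G}⁺ = {B, G}; {B, D}⁺ = {B, D, F, H, J, L} — none reach the full schema.
{D, G, J}⁺: J→BFH adds B, F, H; BD→FJL adds L; GHL→ABJ adds A → {A, B, D, F, G, H, J, L}. Minimal: {G, J}⁺ = {B, F, G, H, J}; {D, J}⁺ = {B, D, F, H, J, L}; {D, G}⁺ = {D, G} — none reach the full schema.
{D, G, H, L}⁺: GHL→ABJ adds A, B, J; J→BFH adds F → {A, B, D, F, G, H, J, L}. Minimal: {G, H, L}⁺ = {A, B, F, G, H, J, L}; {D, H, L}⁺ = {D, H, L}; {D, G, L}⁺ = {D, G, L}; … — none reach the full schema.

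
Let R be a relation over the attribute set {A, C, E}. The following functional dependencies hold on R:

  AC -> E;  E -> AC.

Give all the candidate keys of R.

{E}⁺: E→AC adds A, C → {A, C, E}.
{A, C}⁺: AC→E adds E → {A, C, E}. Minimal: {C}⁺ = {C}; {A}⁺ = {A} — none reach the full schema.

{E}; {A, C}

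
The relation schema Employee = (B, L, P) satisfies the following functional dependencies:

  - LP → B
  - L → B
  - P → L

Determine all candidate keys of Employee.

{P}

Attribute P never appears on the right-hand side of any dependency, so P must belong to every candidate key.
{P}⁺ = {B, L, P}, which is all of the schema, so {P} is the only candidate key.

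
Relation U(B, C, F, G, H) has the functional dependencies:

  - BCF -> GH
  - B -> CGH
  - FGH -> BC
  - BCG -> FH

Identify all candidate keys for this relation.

{B}⁺: B→CGH adds C, G, H; BCG→FH adds F → {B, C, F, G, H}.
{F, G, H}⁺: FGH→BC adds B, C → {B, C, F, G, H}. Minimal: {G, H}⁺ = {G, H}; {F, H}⁺ = {F, H}; {F, G}⁺ = {F, G} — none reach the full schema.

(B), (F, G, H)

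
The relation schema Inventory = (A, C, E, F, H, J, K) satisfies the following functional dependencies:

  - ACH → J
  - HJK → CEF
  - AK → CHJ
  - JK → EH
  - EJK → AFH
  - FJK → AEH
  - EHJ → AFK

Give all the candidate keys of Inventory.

{A, K}; {J, K}; {E, H, J}; {A, C, E, H}

{A, K}⁺: AK→CHJ adds C, H, J; JK→EH adds E; EJK→AFH adds F → {A, C, E, F, H, J, K}. Minimal: {K}⁺ = {K}; {A}⁺ = {A} — none reach the full schema.
{J, K}⁺: JK→EH adds E, H; EJK→AFH adds A, F; HJK→CEF adds C → {A, C, E, F, H, J, K}. Minimal: {K}⁺ = {K}; {J}⁺ = {J} — none reach the full schema.
{E, H, J}⁺: EHJ→AFK adds A, F, K; HJK→CEF adds C → {A, C, E, F, H, J, K}. Minimal: {H, J}⁺ = {H, J}; {E, J}⁺ = {E, J}; {E, H}⁺ = {E, H} — none reach the full schema.
{A, C, E, H}⁺: ACH→J adds J; EHJ→AFK adds F, K → {A, C, E, F, H, J, K}. Minimal: {C, E, H}⁺ = {C, E, H}; {A, E, H}⁺ = {A, E, H}; {A, C, H}⁺ = {A, C, H, J}; … — none reach the full schema.
Any other superkey contains one of these as a subset, so there are no further candidate keys.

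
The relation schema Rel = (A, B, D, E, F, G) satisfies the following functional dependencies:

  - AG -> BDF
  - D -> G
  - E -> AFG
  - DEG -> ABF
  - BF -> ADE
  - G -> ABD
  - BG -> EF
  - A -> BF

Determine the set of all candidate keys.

{A}⁺: A→BF adds B, F; BF→ADE adds D, E; D→G adds G → {A, B, D, E, F, G}.
{D}⁺: D→G adds G; G→ABD adds A, B; BG→EF adds E, F → {A, B, D, E, F, G}.
{E}⁺: E→AFG adds A, F, G; G→ABD adds B, D → {A, B, D, E, F, G}.
{G}⁺: G→ABD adds A, B, D; BG→EF adds E, F → {A, B, D, E, F, G}.
{B, F}⁺: BF→ADE adds A, D, E; D→G adds G → {A, B, D, E, F, G}. Minimal: {F}⁺ = {F}; {B}⁺ = {B} — none reach the full schema.

(A), (D), (E), (G), (B, F)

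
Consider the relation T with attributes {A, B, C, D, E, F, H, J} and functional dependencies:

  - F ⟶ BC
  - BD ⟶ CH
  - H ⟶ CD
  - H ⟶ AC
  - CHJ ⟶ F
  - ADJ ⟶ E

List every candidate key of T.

Attribute J never appears on the right-hand side of any dependency, so J must belong to every candidate key.
{J}⁺ = {J}, which is not all of the schema, so we must add further attributes.
{H, J}⁺: H→CD adds C, D; H→AC adds A; CHJ→F adds F; ADJ→E adds E; F→BC adds B → {A, B, C, D, E, F, H, J}. Minimal: {J}⁺ = {J}; {H}⁺ = {A, C, D, H} — none reach the full schema.
{B, D, J}⁺: BD→CH adds C, H; H→AC adds A; CHJ→F adds F; ADJ→E adds E → {A, B, C, D, E, F, H, J}. Minimal: {D, J}⁺ = {D, J}; {B, J}⁺ = {B, J}; {B, D}⁺ = {A, B, C, D, H} — none reach the full schema.
{D, F, J}⁺: F→BC adds B, C; BD→CH adds H; H→AC adds A; ADJ→E adds E → {A, B, C, D, E, F, H, J}. Minimal: {F, J}⁺ = {B, C, F, J}; {D, J}⁺ = {D, J}; {D, F}⁺ = {A, B, C, D, F, H} — none reach the full schema.
Any other superkey contains one of these as a subset, so there are no further candidate keys.

(H, J); (B, D, J); (D, F, J)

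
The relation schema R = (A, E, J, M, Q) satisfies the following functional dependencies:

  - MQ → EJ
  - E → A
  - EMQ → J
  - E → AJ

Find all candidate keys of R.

MQ

Attributes M, Q never appear on any right-hand side, so every candidate key must contain {M, Q}.
{M, Q}⁺ = {A, E, J, M, Q}, which is all of the schema, so {M, Q} is the only candidate key.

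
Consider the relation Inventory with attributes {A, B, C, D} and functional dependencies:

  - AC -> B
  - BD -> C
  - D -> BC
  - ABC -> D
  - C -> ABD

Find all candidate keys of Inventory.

{C}, {D}

{C}⁺: C→ABD adds A, B, D → {A, B, C, D}.
{D}⁺: D→BC adds B, C; C→ABD adds A → {A, B, C, D}.
Any other superkey contains one of these as a subset, so there are no further candidate keys.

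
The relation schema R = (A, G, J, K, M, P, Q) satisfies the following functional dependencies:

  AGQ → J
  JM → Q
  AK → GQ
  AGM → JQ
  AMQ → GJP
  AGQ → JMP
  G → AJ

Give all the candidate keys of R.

{A, K}, {G, K}

Attribute K never appears on the right-hand side of any dependency, so K must belong to every candidate key.
{K}⁺ = {K}, which is not all of the schema, so we must add further attributes.
{A, K}⁺: AK→GQ adds G, Q; AGQ→JMP adds J, M, P → {A, G, J, K, M, P, Q}. Minimal: {K}⁺ = {K}; {A}⁺ = {A} — none reach the full schema.
{G, K}⁺: G→AJ adds A, J; AK→GQ adds Q; AGQ→JMP adds M, P → {A, G, J, K, M, P, Q}. Minimal: {K}⁺ = {K}; {G}⁺ = {A, G, J} — none reach the full schema.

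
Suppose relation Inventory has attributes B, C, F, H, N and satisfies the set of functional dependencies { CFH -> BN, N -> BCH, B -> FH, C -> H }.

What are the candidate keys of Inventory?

{N}; {B, C}; {C, F}

{N}⁺: N→BCH adds B, C, H; B→FH adds F → {B, C, F, H, N}.
{B, C}⁺: B→FH adds F, H; CFH→BN adds N → {B, C, F, H, N}. Minimal: {C}⁺ = {C, H}; {B}⁺ = {B, F, H} — none reach the full schema.
{C, F}⁺: C→H adds H; CFH→BN adds B, N → {B, C, F, H, N}. Minimal: {F}⁺ = {F}; {C}⁺ = {C, H} — none reach the full schema.
Any other superkey contains one of these as a subset, so there are no further candidate keys.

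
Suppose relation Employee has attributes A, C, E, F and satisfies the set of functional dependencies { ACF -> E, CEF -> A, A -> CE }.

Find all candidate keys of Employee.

Attribute F never appears on the right-hand side of any dependency, so F must belong to every candidate key.
{F}⁺ = {F}, which is not all of the schema, so we must add further attributes.
{A, F}⁺: A→CE adds C, E → {A, C, E, F}.
{C, E, F}⁺: CEF→A adds A → {A, C, E, F}.
Any other superkey contains one of these as a subset, so there are no further candidate keys.

{A, F}; {C, E, F}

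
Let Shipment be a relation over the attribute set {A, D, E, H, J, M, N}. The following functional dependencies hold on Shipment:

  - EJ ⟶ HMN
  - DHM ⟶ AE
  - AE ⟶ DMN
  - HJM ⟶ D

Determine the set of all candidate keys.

Attribute J never appears on the right-hand side of any dependency, so J must belong to every candidate key.
{J}⁺ = {J}, which is not all of the schema, so we must add further attributes.
{E, J}⁺: EJ→HMN adds H, M, N; HJM→D adds D; DHM→AE adds A → {A, D, E, H, J, M, N}. Minimal: {J}⁺ = {J}; {E}⁺ = {E} — none reach the full schema.
{H, J, M}⁺: HJM→D adds D; DHM→AE adds A, E; AE→DMN adds N → {A, D, E, H, J, M, N}. Minimal: {J, M}⁺ = {J, M}; {H, M}⁺ = {H, M}; {H, J}⁺ = {H, J} — none reach the full schema.
Any other superkey contains one of these as a subset, so there are no further candidate keys.

EJ; HJM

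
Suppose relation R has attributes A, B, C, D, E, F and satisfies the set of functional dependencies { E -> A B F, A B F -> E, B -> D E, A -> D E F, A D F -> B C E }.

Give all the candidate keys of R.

{A}, {B}, {E}

{A}⁺: A→DEF adds D, E, F; ADF→BCE adds B, C → {A, B, C, D, E, F}.
{B}⁺: B→DE adds D, E; E→ABF adds A, F; ADF→BCE adds C → {A, B, C, D, E, F}.
{E}⁺: E→ABF adds A, B, F; B→DE adds D; ADF→BCE adds C → {A, B, C, D, E, F}.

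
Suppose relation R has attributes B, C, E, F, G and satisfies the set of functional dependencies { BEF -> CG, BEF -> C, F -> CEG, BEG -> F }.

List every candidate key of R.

Attribute B never appears on the right-hand side of any dependency, so B must belong to every candidate key.
{B}⁺ = {B}, which is not all of the schema, so we must add further attributes.
{B, F}⁺: F→CEG adds C, E, G → {B, C, E, F, G}.
{B, E, G}⁺: BEG→F adds F; BEF→CG adds C → {B, C, E, F, G}.
Any other superkey contains one of these as a subset, so there are no further candidate keys.

(B, F); (B, E, G)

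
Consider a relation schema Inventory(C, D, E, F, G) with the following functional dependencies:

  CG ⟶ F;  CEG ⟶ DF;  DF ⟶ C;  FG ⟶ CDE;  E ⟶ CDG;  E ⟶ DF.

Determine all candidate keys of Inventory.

{E}; {C, G}; {F, G}

{E}⁺: E→CDG adds C, D, G; E→DF adds F → {C, D, E, F, G}.
{C, G}⁺: CG→F adds F; FG→CDE adds D, E → {C, D, E, F, G}. Minimal: {G}⁺ = {G}; {C}⁺ = {C} — none reach the full schema.
{F, G}⁺: FG→CDE adds C, D, E → {C, D, E, F, G}. Minimal: {G}⁺ = {G}; {F}⁺ = {F} — none reach the full schema.
Any other superkey contains one of these as a subset, so there are no further candidate keys.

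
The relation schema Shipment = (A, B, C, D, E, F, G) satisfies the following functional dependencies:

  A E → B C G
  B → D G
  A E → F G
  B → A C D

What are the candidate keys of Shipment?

Attribute E never appears on the right-hand side of any dependency, so E must belong to every candidate key.
{E}⁺ = {E}, which is not all of the schema, so we must add further attributes.
{A, E}⁺: AE→BCG adds B, C, G; B→DG adds D; AE→FG adds F → {A, B, C, D, E, F, G}. Minimal: {E}⁺ = {E}; {A}⁺ = {A} — none reach the full schema.
{B, E}⁺: B→DG adds D, G; B→ACD adds A, C; AE→FG adds F → {A, B, C, D, E, F, G}. Minimal: {E}⁺ = {E}; {B}⁺ = {A, B, C, D, G} — none reach the full schema.

(A, E); (B, E)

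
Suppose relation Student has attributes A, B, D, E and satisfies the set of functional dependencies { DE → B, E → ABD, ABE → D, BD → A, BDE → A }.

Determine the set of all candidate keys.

E

{E}⁺: E→ABD adds A, B, D → {A, B, D, E}.
No other minimal superkey exists.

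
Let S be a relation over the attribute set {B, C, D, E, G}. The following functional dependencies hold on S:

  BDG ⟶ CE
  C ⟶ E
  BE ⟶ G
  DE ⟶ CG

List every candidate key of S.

{B, C, D}⁺: C→E adds E; BE→G adds G → {B, C, D, E, G}. Minimal: {C, D}⁺ = {C, D, E, G}; {B, D}⁺ = {B, D}; {B, C}⁺ = {B, C, E, G} — none reach the full schema.
{B, D, E}⁺: BE→G adds G; DE→CG adds C → {B, C, D, E, G}. Minimal: {D, E}⁺ = {C, D, E, G}; {B, E}⁺ = {B, E, G}; {B, D}⁺ = {B, D} — none reach the full schema.
{B, D, G}⁺: BDG→CE adds C, E → {B, C, D, E, G}. Minimal: {D, G}⁺ = {D, G}; {B, G}⁺ = {B, G}; {B, D}⁺ = {B, D} — none reach the full schema.
Any other superkey contains one of these as a subset, so there are no further candidate keys.

BCD; BDE; BDG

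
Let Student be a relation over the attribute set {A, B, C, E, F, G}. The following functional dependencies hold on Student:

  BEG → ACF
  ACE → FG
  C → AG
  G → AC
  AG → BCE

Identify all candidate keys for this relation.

{C}, {G}

{C}⁺: C→AG adds A, G; AG→BCE adds B, E; BEG→ACF adds F → {A, B, C, E, F, G}.
{G}⁺: G→AC adds A, C; AG→BCE adds B, E; BEG→ACF adds F → {A, B, C, E, F, G}.
Any other superkey contains one of these as a subset, so there are no further candidate keys.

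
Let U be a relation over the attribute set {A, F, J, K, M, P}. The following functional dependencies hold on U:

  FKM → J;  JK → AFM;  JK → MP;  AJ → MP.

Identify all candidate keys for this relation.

JK, FKM

Attribute K never appears on the right-hand side of any dependency, so K must belong to every candidate key.
{K}⁺ = {K}, which is not all of the schema, so we must add further attributes.
{J, K}⁺: JK→AFM adds A, F, M; JK→MP adds P → {A, F, J, K, M, P}. Minimal: {K}⁺ = {K}; {J}⁺ = {J} — none reach the full schema.
{F, K, M}⁺: FKM→J adds J; JK→AFM adds A; JK→MP adds P → {A, F, J, K, M, P}. Minimal: {K, M}⁺ = {K, M}; {F, M}⁺ = {F, M}; {F, K}⁺ = {F, K} — none reach the full schema.
Any other superkey contains one of these as a subset, so there are no further candidate keys.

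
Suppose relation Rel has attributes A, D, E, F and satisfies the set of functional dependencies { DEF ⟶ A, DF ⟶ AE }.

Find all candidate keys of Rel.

Attributes D, F never appear on any right-hand side, so every candidate key must contain {D, F}.
{D, F}⁺ = {A, D, E, F}, which is all of the schema, so {D, F} is the only candidate key.

(D, F)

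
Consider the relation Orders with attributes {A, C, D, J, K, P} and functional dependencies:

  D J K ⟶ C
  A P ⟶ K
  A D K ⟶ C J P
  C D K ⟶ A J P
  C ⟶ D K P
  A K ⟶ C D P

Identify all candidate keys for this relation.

{C}⁺: C→DKP adds D, K, P; CDK→AJP adds A, J → {A, C, D, J, K, P}.
{A, K}⁺: AK→CDP adds C, D, P; ADK→CJP adds J → {A, C, D, J, K, P}. Minimal: {K}⁺ = {K}; {A}⁺ = {A} — none reach the full schema.
{A, P}⁺: AP→K adds K; AK→CDP adds C, D; ADK→CJP adds J → {A, C, D, J, K, P}. Minimal: {P}⁺ = {P}; {A}⁺ = {A} — none reach the full schema.
{D, J, K}⁺: DJK→C adds C; CDK→AJP adds A, P → {A, C, D, J, K, P}. Minimal: {J, K}⁺ = {J, K}; {D, K}⁺ = {D, K}; {D, J}⁺ = {D, J} — none reach the full schema.

{C}; {A, K}; {A, P}; {D, J, K}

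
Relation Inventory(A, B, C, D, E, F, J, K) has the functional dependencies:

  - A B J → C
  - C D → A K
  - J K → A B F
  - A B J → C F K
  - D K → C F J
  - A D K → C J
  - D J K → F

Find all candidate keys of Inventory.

Attributes D, E never appear on any right-hand side, so every candidate key must contain {D, E}.
{D, E}⁺ = {D, E}, which is not all of the schema, so we must add further attributes.
{C, D, E}⁺: CD→AK adds A, K; DK→CFJ adds F, J; JK→ABF adds B → {A, B, C, D, E, F, J, K}. Minimal: {D, E}⁺ = {D, E}; {C, E}⁺ = {C, E}; {C, D}⁺ = {A, B, C, D, F, J, K} — none reach the full schema.
{D, E, K}⁺: DK→CFJ adds C, F, J; CD→AK adds A; JK→ABF adds B → {A, B, C, D, E, F, J, K}. Minimal: {E, K}⁺ = {E, K}; {D, K}⁺ = {A, B, C, D, F, J, K}; {D, E}⁺ = {D, E} — none reach the full schema.
{A, B, D, E, J}⁺: ABJ→C adds C; CD→AK adds K; JK→ABF adds F → {A, B, C, D, E, F, J, K}. Minimal: {B, D, E, J}⁺ = {B, D, E, J}; {A, D, E, J}⁺ = {A, D, E, J}; {A, B, E, J}⁺ = {A, B, C, E, F, J, K}; … — none reach the full schema.
Any other superkey contains one of these as a subset, so there are no further candidate keys.

{C, D, E}, {D, E, K}, {A, B, D, E, J}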